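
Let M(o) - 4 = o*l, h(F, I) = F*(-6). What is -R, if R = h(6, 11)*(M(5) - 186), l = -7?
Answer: -7812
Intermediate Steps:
h(F, I) = -6*F
M(o) = 4 - 7*o (M(o) = 4 + o*(-7) = 4 - 7*o)
R = 7812 (R = (-6*6)*((4 - 7*5) - 186) = -36*((4 - 35) - 186) = -36*(-31 - 186) = -36*(-217) = 7812)
-R = -1*7812 = -7812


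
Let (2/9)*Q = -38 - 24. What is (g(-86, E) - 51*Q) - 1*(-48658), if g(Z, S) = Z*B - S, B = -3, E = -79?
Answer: 63224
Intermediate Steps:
g(Z, S) = -S - 3*Z (g(Z, S) = Z*(-3) - S = -3*Z - S = -S - 3*Z)
Q = -279 (Q = 9*(-38 - 24)/2 = (9/2)*(-62) = -279)
(g(-86, E) - 51*Q) - 1*(-48658) = ((-1*(-79) - 3*(-86)) - 51*(-279)) - 1*(-48658) = ((79 + 258) - 1*(-14229)) + 48658 = (337 + 14229) + 48658 = 14566 + 48658 = 63224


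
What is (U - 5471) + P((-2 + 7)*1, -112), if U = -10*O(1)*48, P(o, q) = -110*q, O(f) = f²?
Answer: 6369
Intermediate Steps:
U = -480 (U = -10*1²*48 = -10*1*48 = -10*48 = -480)
(U - 5471) + P((-2 + 7)*1, -112) = (-480 - 5471) - 110*(-112) = -5951 + 12320 = 6369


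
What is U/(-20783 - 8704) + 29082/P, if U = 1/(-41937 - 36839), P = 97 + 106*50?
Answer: 22517881540727/4178839373688 ≈ 5.3885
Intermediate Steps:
P = 5397 (P = 97 + 5300 = 5397)
U = -1/78776 (U = 1/(-78776) = -1/78776 ≈ -1.2694e-5)
U/(-20783 - 8704) + 29082/P = -1/(78776*(-20783 - 8704)) + 29082/5397 = -1/78776/(-29487) + 29082*(1/5397) = -1/78776*(-1/29487) + 9694/1799 = 1/2322867912 + 9694/1799 = 22517881540727/4178839373688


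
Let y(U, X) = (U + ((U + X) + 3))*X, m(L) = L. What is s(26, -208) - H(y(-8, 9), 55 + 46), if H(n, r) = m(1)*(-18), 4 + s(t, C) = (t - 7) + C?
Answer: -175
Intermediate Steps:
y(U, X) = X*(3 + X + 2*U) (y(U, X) = (U + (3 + U + X))*X = (3 + X + 2*U)*X = X*(3 + X + 2*U))
s(t, C) = -11 + C + t (s(t, C) = -4 + ((t - 7) + C) = -4 + ((-7 + t) + C) = -4 + (-7 + C + t) = -11 + C + t)
H(n, r) = -18 (H(n, r) = 1*(-18) = -18)
s(26, -208) - H(y(-8, 9), 55 + 46) = (-11 - 208 + 26) - 1*(-18) = -193 + 18 = -175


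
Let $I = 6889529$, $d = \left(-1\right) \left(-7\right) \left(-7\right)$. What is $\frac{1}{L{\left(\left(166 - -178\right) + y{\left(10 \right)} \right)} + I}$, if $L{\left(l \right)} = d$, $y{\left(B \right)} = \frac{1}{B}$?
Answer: $\frac{1}{6889480} \approx 1.4515 \cdot 10^{-7}$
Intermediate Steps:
$d = -49$ ($d = 7 \left(-7\right) = -49$)
$L{\left(l \right)} = -49$
$\frac{1}{L{\left(\left(166 - -178\right) + y{\left(10 \right)} \right)} + I} = \frac{1}{-49 + 6889529} = \frac{1}{6889480}$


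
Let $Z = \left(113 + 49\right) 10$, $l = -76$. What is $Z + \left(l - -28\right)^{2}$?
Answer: $3924$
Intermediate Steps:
$Z = 1620$ ($Z = 162 \cdot 10 = 1620$)
$Z + \left(l - -28\right)^{2} = 1620 + \left(-76 - -28\right)^{2} = 1620 + \left(-76 + \left(-11 + 39\right)\right)^{2} = 1620 + \left(-76 + 28\right)^{2} = 1620 + \left(-48\right)^{2} = 1620 + 2304 = 3924$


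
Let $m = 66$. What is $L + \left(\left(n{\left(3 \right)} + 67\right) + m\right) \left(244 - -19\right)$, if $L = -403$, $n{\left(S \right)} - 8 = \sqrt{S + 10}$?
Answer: $36680 + 263 \sqrt{13} \approx 37628.0$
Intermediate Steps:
$n{\left(S \right)} = 8 + \sqrt{10 + S}$ ($n{\left(S \right)} = 8 + \sqrt{S + 10} = 8 + \sqrt{10 + S}$)
$L + \left(\left(n{\left(3 \right)} + 67\right) + m\right) \left(244 - -19\right) = -403 + \left(\left(\left(8 + \sqrt{10 + 3}\right) + 67\right) + 66\right) \left(244 - -19\right) = -403 + \left(\left(\left(8 + \sqrt{13}\right) + 67\right) + 66\right) \left(244 + 19\right) = -403 + \left(\left(75 + \sqrt{13}\right) + 66\right) 263 = -403 + \left(141 + \sqrt{13}\right) 263 = -403 + \left(37083 + 263 \sqrt{13}\right) = 36680 + 263 \sqrt{13}$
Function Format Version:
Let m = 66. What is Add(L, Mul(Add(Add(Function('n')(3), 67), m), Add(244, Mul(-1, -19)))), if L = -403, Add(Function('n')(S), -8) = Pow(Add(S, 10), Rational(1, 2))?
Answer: Add(36680, Mul(263, Pow(13, Rational(1, 2)))) ≈ 37628.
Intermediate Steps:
Function('n')(S) = Add(8, Pow(Add(10, S), Rational(1, 2))) (Function('n')(S) = Add(8, Pow(Add(S, 10), Rational(1, 2))) = Add(8, Pow(Add(10, S), Rational(1, 2))))
Add(L, Mul(Add(Add(Function('n')(3), 67), m), Add(244, Mul(-1, -19)))) = Add(-403, Mul(Add(Add(Add(8, Pow(Add(10, 3), Rational(1, 2))), 67), 66), Add(244, Mul(-1, -19)))) = Add(-403, Mul(Add(Add(Add(8, Pow(13, Rational(1, 2))), 67), 66), Add(244, 19))) = Add(-403, Mul(Add(Add(75, Pow(13, Rational(1, 2))), 66), 263)) = Add(-403, Mul(Add(141, Pow(13, Rational(1, 2))), 263)) = Add(-403, Add(37083, Mul(263, Pow(13, Rational(1, 2))))) = Add(36680, Mul(263, Pow(13, Rational(1, 2))))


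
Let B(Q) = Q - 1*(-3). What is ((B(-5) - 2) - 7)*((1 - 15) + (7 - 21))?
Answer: 308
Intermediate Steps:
B(Q) = 3 + Q (B(Q) = Q + 3 = 3 + Q)
((B(-5) - 2) - 7)*((1 - 15) + (7 - 21)) = (((3 - 5) - 2) - 7)*((1 - 15) + (7 - 21)) = ((-2 - 2) - 7)*(-14 - 14) = (-4 - 7)*(-28) = -11*(-28) = 308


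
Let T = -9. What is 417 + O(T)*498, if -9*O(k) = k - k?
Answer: 417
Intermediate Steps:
O(k) = 0 (O(k) = -(k - k)/9 = -⅑*0 = 0)
417 + O(T)*498 = 417 + 0*498 = 417 + 0 = 417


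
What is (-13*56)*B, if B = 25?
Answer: -18200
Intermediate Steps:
(-13*56)*B = -13*56*25 = -728*25 = -18200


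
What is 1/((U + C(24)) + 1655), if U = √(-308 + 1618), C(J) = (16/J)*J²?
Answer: 2039/4156211 - √1310/4156211 ≈ 0.00048188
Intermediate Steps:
C(J) = 16*J
U = √1310 ≈ 36.194
1/((U + C(24)) + 1655) = 1/((√1310 + 16*24) + 1655) = 1/((√1310 + 384) + 1655) = 1/((384 + √1310) + 1655) = 1/(2039 + √1310)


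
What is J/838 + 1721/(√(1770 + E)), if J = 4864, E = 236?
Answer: 2432/419 + 1721*√2006/2006 ≈ 44.229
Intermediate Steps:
J/838 + 1721/(√(1770 + E)) = 4864/838 + 1721/(√(1770 + 236)) = 4864*(1/838) + 1721/(√2006) = 2432/419 + 1721*(√2006/2006) = 2432/419 + 1721*√2006/2006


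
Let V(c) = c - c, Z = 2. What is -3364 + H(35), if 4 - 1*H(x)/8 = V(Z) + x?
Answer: -3612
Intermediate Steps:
V(c) = 0
H(x) = 32 - 8*x (H(x) = 32 - 8*(0 + x) = 32 - 8*x)
-3364 + H(35) = -3364 + (32 - 8*35) = -3364 + (32 - 280) = -3364 - 248 = -3612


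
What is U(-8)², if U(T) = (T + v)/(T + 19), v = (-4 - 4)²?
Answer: 3136/121 ≈ 25.917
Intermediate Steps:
v = 64 (v = (-8)² = 64)
U(T) = (64 + T)/(19 + T) (U(T) = (T + 64)/(T + 19) = (64 + T)/(19 + T))
U(-8)² = ((64 - 8)/(19 - 8))² = (56/11)² = 3136/121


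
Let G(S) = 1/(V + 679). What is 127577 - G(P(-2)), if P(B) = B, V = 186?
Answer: 110354104/865 ≈ 1.2758e+5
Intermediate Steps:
G(S) = 1/865 (G(S) = 1/(186 + 679) = 1/865)
127577 - G(P(-2)) = 127577 - 1*1/865 = 127577 - 1/865 = 110354104/865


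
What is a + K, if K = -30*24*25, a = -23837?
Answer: -41837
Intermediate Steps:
K = -18000 (K = -720*25 = -18000)
a + K = -23837 - 18000 = -41837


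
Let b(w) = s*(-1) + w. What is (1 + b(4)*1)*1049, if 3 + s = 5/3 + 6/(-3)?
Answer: 26225/3 ≈ 8741.7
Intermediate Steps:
s = -10/3 (s = -3 + (5/3 + 6/(-3)) = -3 + (5*(⅓) + 6*(-⅓)) = -3 + (5/3 - 2) = -3 - ⅓ = -10/3 ≈ -3.3333)
b(w) = 10/3 + w (b(w) = -10/3*(-1) + w = 10/3 + w)
(1 + b(4)*1)*1049 = (1 + (10/3 + 4)*1)*1049 = (1 + (22/3)*1)*1049 = (1 + 22/3)*1049 = (25/3)*1049 = 26225/3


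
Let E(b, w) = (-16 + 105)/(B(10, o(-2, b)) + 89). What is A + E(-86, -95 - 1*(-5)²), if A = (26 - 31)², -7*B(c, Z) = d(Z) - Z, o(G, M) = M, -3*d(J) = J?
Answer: 39994/1525 ≈ 26.226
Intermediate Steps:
d(J) = -J/3
B(c, Z) = 4*Z/21 (B(c, Z) = -(-Z/3 - Z)/7 = -(-4)*Z/21 = 4*Z/21)
E(b, w) = 89/(89 + 4*b/21) (E(b, w) = (-16 + 105)/(4*b/21 + 89) = 89/(89 + 4*b/21))
A = 25 (A = (-5)² = 25)
A + E(-86, -95 - 1*(-5)²) = 25 + 1869/(1869 + 4*(-86)) = 25 + 1869/(1869 - 344) = 25 + 1869/1525 = 39994/1525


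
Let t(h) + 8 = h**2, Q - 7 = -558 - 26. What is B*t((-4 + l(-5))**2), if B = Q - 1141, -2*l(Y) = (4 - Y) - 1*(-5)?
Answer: -25139494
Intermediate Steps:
l(Y) = -9/2 + Y/2 (l(Y) = -((4 - Y) - 1*(-5))/2 = -((4 - Y) + 5)/2 = -(9 - Y)/2 = -9/2 + Y/2)
Q = -577 (Q = 7 + (-558 - 26) = 7 - 584 = -577)
B = -1718 (B = -577 - 1141 = -1718)
t(h) = -8 + h**2
B*t((-4 + l(-5))**2) = -1718*(-8 + ((-4 + (-9/2 + (1/2)*(-5)))**2)**2) = -1718*(-8 + ((-4 + (-9/2 - 5/2))**2)**2) = -1718*(-8 + ((-4 - 7)**2)**2) = -1718*(-8 + ((-11)**2)**2) = -1718*(-8 + 121**2) = -1718*(-8 + 14641) = -1718*14633 = -25139494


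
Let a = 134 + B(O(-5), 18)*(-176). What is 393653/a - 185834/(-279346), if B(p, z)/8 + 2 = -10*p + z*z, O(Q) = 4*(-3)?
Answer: 2830447765/86904819946 ≈ 0.032570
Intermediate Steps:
O(Q) = -12
B(p, z) = -16 - 80*p + 8*z**2 (B(p, z) = -16 + 8*(-10*p + z*z) = -16 + 8*(-10*p + z**2) = -16 + 8*(z**2 - 10*p) = -16 + (-80*p + 8*z**2) = -16 - 80*p + 8*z**2)
a = -622202 (a = 134 + (-16 - 80*(-12) + 8*18**2)*(-176) = 134 + (-16 + 960 + 8*324)*(-176) = 134 + (-16 + 960 + 2592)*(-176) = 134 + 3536*(-176) = 134 - 622336 = -622202)
393653/a - 185834/(-279346) = 393653/(-622202) - 185834/(-279346) = 393653*(-1/622202) - 185834*(-1/279346) = -393653/622202 + 92917/139673 = 2830447765/86904819946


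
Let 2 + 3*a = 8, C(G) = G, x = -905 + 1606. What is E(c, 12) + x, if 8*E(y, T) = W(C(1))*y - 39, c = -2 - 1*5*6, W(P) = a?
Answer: 5505/8 ≈ 688.13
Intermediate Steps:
x = 701
a = 2 (a = -2/3 + (1/3)*8 = -2/3 + 8/3 = 2)
W(P) = 2
c = -32 (c = -2 - 5*6 = -2 - 30 = -32)
E(y, T) = -39/8 + y/4 (E(y, T) = (2*y - 39)/8 = (-39 + 2*y)/8 = -39/8 + y/4)
E(c, 12) + x = (-39/8 + (1/4)*(-32)) + 701 = (-39/8 - 8) + 701 = -103/8 + 701 = 5505/8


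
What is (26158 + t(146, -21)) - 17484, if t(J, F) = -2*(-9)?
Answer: 8692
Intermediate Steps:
t(J, F) = 18
(26158 + t(146, -21)) - 17484 = (26158 + 18) - 17484 = 26176 - 17484 = 8692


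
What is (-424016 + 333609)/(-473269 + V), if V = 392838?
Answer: 90407/80431 ≈ 1.1240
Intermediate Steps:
(-424016 + 333609)/(-473269 + V) = (-424016 + 333609)/(-473269 + 392838) = -90407/(-80431) = -90407*(-1/80431) = 90407/80431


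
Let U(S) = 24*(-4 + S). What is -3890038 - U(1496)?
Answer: -3925846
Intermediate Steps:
U(S) = -96 + 24*S
-3890038 - U(1496) = -3890038 - (-96 + 24*1496) = -3890038 - (-96 + 35904) = -3890038 - 1*35808 = -3890038 - 35808 = -3925846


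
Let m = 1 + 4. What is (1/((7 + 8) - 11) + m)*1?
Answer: 21/4 ≈ 5.2500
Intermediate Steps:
m = 5
(1/((7 + 8) - 11) + m)*1 = (1/((7 + 8) - 11) + 5)*1 = (1/(15 - 11) + 5)*1 = (1/4 + 5)*1 = (21/4)*1 = 21/4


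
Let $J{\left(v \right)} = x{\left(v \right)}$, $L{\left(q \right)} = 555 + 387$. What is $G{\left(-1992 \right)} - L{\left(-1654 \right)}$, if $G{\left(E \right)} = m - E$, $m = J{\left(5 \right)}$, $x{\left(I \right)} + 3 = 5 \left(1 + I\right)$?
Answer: $1077$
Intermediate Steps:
$L{\left(q \right)} = 942$
$x{\left(I \right)} = 2 + 5 I$ ($x{\left(I \right)} = -3 + 5 \left(1 + I\right) = -3 + \left(5 + 5 I\right) = 2 + 5 I$)
$J{\left(v \right)} = 2 + 5 v$
$m = 27$ ($m = 2 + 5 \cdot 5 = 2 + 25 = 27$)
$G{\left(E \right)} = 27 - E$
$G{\left(-1992 \right)} - L{\left(-1654 \right)} = \left(27 - -1992\right) - 942 = \left(27 + 1992\right) - 942 = 2019 - 942 = 1077$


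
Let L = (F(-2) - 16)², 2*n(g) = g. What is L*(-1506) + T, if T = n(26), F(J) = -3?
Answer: -543653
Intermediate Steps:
n(g) = g/2
T = 13 (T = (½)*26 = 13)
L = 361 (L = (-3 - 16)² = (-19)² = 361)
L*(-1506) + T = 361*(-1506) + 13 = -543666 + 13 = -543653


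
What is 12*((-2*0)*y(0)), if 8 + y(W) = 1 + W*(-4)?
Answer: 0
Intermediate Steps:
y(W) = -7 - 4*W (y(W) = -8 + (1 + W*(-4)) = -8 + (1 - 4*W) = -7 - 4*W)
12*((-2*0)*y(0)) = 12*((-2*0)*(-7 - 4*0)) = 12*(0*(-7 + 0)) = 12*(0*(-7)) = 12*0 = 0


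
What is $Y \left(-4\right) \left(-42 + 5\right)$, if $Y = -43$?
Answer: $-6364$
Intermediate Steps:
$Y \left(-4\right) \left(-42 + 5\right) = \left(-43\right) \left(-4\right) \left(-42 + 5\right) = 172 \left(-37\right) = -6364$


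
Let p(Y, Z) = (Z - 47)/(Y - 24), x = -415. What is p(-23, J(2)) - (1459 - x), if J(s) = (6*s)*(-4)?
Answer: -87983/47 ≈ -1872.0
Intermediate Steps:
J(s) = -24*s
p(Y, Z) = (-47 + Z)/(-24 + Y)
p(-23, J(2)) - (1459 - x) = (-47 - 24*2)/(-24 - 23) - (1459 - 1*(-415)) = (-47 - 48)/(-47) - (1459 + 415) = -1/47*(-95) - 1*1874 = 95/47 - 1874 = -87983/47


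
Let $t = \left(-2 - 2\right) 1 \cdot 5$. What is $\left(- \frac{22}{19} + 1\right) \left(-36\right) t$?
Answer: $- \frac{2160}{19} \approx -113.68$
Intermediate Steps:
$t = -20$ ($t = \left(-4\right) 1 \cdot 5 = \left(-4\right) 5 = -20$)
$\left(- \frac{22}{19} + 1\right) \left(-36\right) t = \left(- \frac{22}{19} + 1\right) \left(-36\right) \left(-20\right) = \left(- \frac{3}{19}\right) \left(-36\right) \left(-20\right) = \frac{108}{19} \left(-20\right) = - \frac{2160}{19}$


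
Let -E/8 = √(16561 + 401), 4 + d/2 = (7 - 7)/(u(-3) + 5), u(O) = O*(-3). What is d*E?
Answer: 64*√16962 ≈ 8335.3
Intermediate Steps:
u(O) = -3*O
d = -8 (d = -8 + 2*((7 - 7)/(-3*(-3) + 5)) = -8 + 2*(0/(9 + 5)) = -8 + 2*(0/14) = -8 + 2*(0*(1/14)) = -8 + 2*0 = -8 + 0 = -8)
E = -8*√16962 (E = -8*√(16561 + 401) = -8*√16962 ≈ -1041.9)
d*E = -(-64)*√16962 = 64*√16962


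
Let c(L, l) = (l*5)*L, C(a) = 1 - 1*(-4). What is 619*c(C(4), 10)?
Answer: 154750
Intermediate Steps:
C(a) = 5 (C(a) = 1 + 4 = 5)
c(L, l) = 5*L*l (c(L, l) = (5*l)*L = 5*L*l)
619*c(C(4), 10) = 619*(5*5*10) = 619*250 = 154750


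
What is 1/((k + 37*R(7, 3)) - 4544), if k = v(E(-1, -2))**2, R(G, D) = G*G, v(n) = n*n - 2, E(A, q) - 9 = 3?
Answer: 1/17433 ≈ 5.7362e-5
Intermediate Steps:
E(A, q) = 12 (E(A, q) = 9 + 3 = 12)
v(n) = -2 + n**2 (v(n) = n**2 - 2 = -2 + n**2)
R(G, D) = G**2
k = 20164 (k = (-2 + 12**2)**2 = (-2 + 144)**2 = 142**2 = 20164)
1/((k + 37*R(7, 3)) - 4544) = 1/((20164 + 37*7**2) - 4544) = 1/((20164 + 37*49) - 4544) = 1/((20164 + 1813) - 4544) = 1/(21977 - 4544) = 1/17433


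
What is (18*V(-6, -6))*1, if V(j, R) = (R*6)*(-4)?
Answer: 2592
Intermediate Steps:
V(j, R) = -24*R (V(j, R) = (6*R)*(-4) = -24*R)
(18*V(-6, -6))*1 = (18*(-24*(-6)))*1 = (18*144)*1 = 2592*1 = 2592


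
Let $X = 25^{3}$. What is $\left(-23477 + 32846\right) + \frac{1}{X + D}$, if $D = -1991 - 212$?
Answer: $\frac{125750719}{13422} \approx 9369.0$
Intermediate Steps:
$X = 15625$
$D = -2203$
$\left(-23477 + 32846\right) + \frac{1}{X + D} = \left(-23477 + 32846\right) + \frac{1}{15625 - 2203} = 9369 + \frac{1}{13422} = \frac{125750719}{13422}$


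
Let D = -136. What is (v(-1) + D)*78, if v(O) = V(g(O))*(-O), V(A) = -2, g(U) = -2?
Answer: -10764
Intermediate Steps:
v(O) = 2*O (v(O) = -(-2)*O = 2*O)
(v(-1) + D)*78 = (2*(-1) - 136)*78 = (-2 - 136)*78 = -138*78 = -10764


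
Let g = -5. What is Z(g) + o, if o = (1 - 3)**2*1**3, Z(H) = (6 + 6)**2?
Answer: 148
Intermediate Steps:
Z(H) = 144 (Z(H) = 12**2 = 144)
o = 4 (o = (-2)**2*1 = 4*1 = 4)
Z(g) + o = 144 + 4 = 148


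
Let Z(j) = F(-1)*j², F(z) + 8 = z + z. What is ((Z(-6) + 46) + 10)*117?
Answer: -35568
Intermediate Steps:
F(z) = -8 + 2*z (F(z) = -8 + (z + z) = -8 + 2*z)
Z(j) = -10*j² (Z(j) = (-8 + 2*(-1))*j² = (-8 - 2)*j² = -10*j²)
((Z(-6) + 46) + 10)*117 = ((-10*(-6)² + 46) + 10)*117 = ((-10*36 + 46) + 10)*117 = ((-360 + 46) + 10)*117 = (-314 + 10)*117 = -304*117 = -35568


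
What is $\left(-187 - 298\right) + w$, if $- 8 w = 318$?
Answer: $- \frac{2099}{4} \approx -524.75$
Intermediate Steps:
$w = - \frac{159}{4}$ ($w = \left(- \frac{1}{8}\right) 318 = - \frac{159}{4} \approx -39.75$)
$\left(-187 - 298\right) + w = \left(-187 - 298\right) - \frac{159}{4} = -485 - \frac{159}{4} = - \frac{2099}{4}$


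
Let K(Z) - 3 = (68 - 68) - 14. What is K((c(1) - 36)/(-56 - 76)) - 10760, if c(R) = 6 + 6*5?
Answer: -10771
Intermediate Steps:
c(R) = 36 (c(R) = 6 + 30 = 36)
K(Z) = -11 (K(Z) = 3 + ((68 - 68) - 14) = 3 + (0 - 14) = 3 - 14 = -11)
K((c(1) - 36)/(-56 - 76)) - 10760 = -11 - 10760 = -10771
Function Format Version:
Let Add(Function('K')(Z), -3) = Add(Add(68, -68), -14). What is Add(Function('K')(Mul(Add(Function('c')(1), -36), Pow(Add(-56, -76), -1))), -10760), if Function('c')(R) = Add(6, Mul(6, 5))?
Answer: -10771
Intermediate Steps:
Function('c')(R) = 36 (Function('c')(R) = Add(6, 30) = 36)
Function('K')(Z) = -11 (Function('K')(Z) = Add(3, Add(Add(68, -68), -14)) = Add(3, Add(0, -14)) = Add(3, -14) = -11)
Add(Function('K')(Mul(Add(Function('c')(1), -36), Pow(Add(-56, -76), -1))), -10760) = Add(-11, -10760) = -10771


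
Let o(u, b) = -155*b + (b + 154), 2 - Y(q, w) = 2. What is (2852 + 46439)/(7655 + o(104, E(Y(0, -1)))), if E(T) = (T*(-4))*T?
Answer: 49291/7809 ≈ 6.3121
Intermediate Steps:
Y(q, w) = 0 (Y(q, w) = 2 - 1*2 = 2 - 2 = 0)
E(T) = -4*T² (E(T) = (-4*T)*T = -4*T²)
o(u, b) = 154 - 154*b (o(u, b) = -155*b + (154 + b) = 154 - 154*b)
(2852 + 46439)/(7655 + o(104, E(Y(0, -1)))) = (2852 + 46439)/(7655 + (154 - (-616)*0²)) = 49291/(7655 + (154 - (-616)*0)) = 49291/(7655 + (154 - 154*0)) = 49291/(7655 + (154 + 0)) = 49291/(7655 + 154) = 49291/7809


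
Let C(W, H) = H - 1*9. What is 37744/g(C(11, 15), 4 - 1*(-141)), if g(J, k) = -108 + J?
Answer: -18872/51 ≈ -370.04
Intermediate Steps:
C(W, H) = -9 + H (C(W, H) = H - 9 = -9 + H)
37744/g(C(11, 15), 4 - 1*(-141)) = 37744/(-108 + (-9 + 15)) = 37744/(-108 + 6) = 37744/(-102) = 37744*(-1/102) = -18872/51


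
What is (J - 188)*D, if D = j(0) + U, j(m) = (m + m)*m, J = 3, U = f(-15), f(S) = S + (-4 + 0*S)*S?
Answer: -8325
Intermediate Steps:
f(S) = -3*S (f(S) = S + (-4 + 0)*S = S - 4*S = -3*S)
U = 45 (U = -3*(-15) = 45)
j(m) = 2*m**2 (j(m) = (2*m)*m = 2*m**2)
D = 45 (D = 2*0**2 + 45 = 2*0 + 45 = 0 + 45 = 45)
(J - 188)*D = (3 - 188)*45 = -185*45 = -8325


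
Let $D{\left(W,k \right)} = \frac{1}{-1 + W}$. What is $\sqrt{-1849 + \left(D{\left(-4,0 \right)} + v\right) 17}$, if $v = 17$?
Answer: $\frac{i \sqrt{39085}}{5} \approx 39.54 i$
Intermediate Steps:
$\sqrt{-1849 + \left(D{\left(-4,0 \right)} + v\right) 17} = \sqrt{-1849 + \left(\frac{1}{-1 - 4} + 17\right) 17} = \sqrt{-1849 + \left(\frac{1}{-5} + 17\right) 17} = \sqrt{-1849 + \left(- \frac{1}{5} + 17\right) 17} = \sqrt{-1849 + \frac{84}{5} \cdot 17} = \sqrt{-1849 + \frac{1428}{5}} = \sqrt{- \frac{7817}{5}} = \frac{i \sqrt{39085}}{5}$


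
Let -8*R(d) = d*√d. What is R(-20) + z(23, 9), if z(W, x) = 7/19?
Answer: 7/19 + 5*I*√5 ≈ 0.36842 + 11.18*I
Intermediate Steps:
z(W, x) = 7/19 (z(W, x) = 7*(1/19) = 7/19)
R(d) = -d^(3/2)/8 (R(d) = -d*√d/8 = -d^(3/2)/8)
R(-20) + z(23, 9) = -(-5)*I*√5 + 7/19 = 5*I*√5 + 7/19 = 7/19 + 5*I*√5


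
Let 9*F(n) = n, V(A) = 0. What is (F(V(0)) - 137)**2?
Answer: 18769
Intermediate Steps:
F(n) = n/9
(F(V(0)) - 137)**2 = ((1/9)*0 - 137)**2 = (0 - 137)**2 = (-137)**2 = 18769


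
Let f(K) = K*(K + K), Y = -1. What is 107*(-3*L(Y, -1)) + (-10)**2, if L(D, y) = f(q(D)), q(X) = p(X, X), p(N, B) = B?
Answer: -542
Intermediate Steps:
q(X) = X
f(K) = 2*K**2 (f(K) = K*(2*K) = 2*K**2)
L(D, y) = 2*D**2
107*(-3*L(Y, -1)) + (-10)**2 = 107*(-6*(-1)**2) + (-10)**2 = 107*(-6) + 100 = -642 + 100 = -542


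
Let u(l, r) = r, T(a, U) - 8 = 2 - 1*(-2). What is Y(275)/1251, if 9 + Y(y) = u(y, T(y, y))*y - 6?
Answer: 365/139 ≈ 2.6259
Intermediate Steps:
T(a, U) = 12 (T(a, U) = 8 + (2 - 1*(-2)) = 8 + (2 + 2) = 8 + 4 = 12)
Y(y) = -15 + 12*y (Y(y) = -9 + (12*y - 6) = -9 + (-6 + 12*y) = -15 + 12*y)
Y(275)/1251 = (-15 + 12*275)/1251 = (-15 + 3300)*(1/1251) = 3285*(1/1251) = 365/139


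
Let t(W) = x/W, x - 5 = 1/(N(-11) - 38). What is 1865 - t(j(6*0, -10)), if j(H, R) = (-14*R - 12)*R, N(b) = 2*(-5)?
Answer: 114585839/61440 ≈ 1865.0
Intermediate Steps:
N(b) = -10
j(H, R) = R*(-12 - 14*R) (j(H, R) = (-12 - 14*R)*R = R*(-12 - 14*R))
x = 239/48 (x = 5 + 1/(-10 - 38) = 5 + 1/(-48) = 5 - 1/48 = 239/48 ≈ 4.9792)
t(W) = 239/(48*W)
1865 - t(j(6*0, -10)) = 1865 - 239/(48*((-2*(-10)*(6 + 7*(-10))))) = 1865 - 239/(48*((-2*(-10)*(6 - 70)))) = 1865 - 239/(48*((-2*(-10)*(-64)))) = 1865 - 239/(48*(-1280)) = 1865 - 239*(-1)/(48*1280) = 1865 - 1*(-239/61440) = 1865 + 239/61440 = 114585839/61440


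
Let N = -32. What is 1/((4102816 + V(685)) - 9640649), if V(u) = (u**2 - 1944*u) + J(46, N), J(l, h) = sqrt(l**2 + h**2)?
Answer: -1600062/10240793614591 - sqrt(785)/20481587229182 ≈ -1.5625e-7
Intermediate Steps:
J(l, h) = sqrt(h**2 + l**2)
V(u) = u**2 - 1944*u + 2*sqrt(785) (V(u) = (u**2 - 1944*u) + sqrt((-32)**2 + 46**2) = (u**2 - 1944*u) + sqrt(1024 + 2116) = (u**2 - 1944*u) + sqrt(3140) = (u**2 - 1944*u) + 2*sqrt(785) = u**2 - 1944*u + 2*sqrt(785))
1/((4102816 + V(685)) - 9640649) = 1/((4102816 + (685**2 - 1944*685 + 2*sqrt(785))) - 9640649) = 1/((4102816 + (469225 - 1331640 + 2*sqrt(785))) - 9640649) = 1/((4102816 + (-862415 + 2*sqrt(785))) - 9640649) = 1/((3240401 + 2*sqrt(785)) - 9640649) = 1/(-6400248 + 2*sqrt(785))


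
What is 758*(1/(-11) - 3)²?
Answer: 876248/121 ≈ 7241.7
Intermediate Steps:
758*(1/(-11) - 3)² = 758*(-1/11 - 3)² = 758*(-34/11)² = 758*(1156/121) = 876248/121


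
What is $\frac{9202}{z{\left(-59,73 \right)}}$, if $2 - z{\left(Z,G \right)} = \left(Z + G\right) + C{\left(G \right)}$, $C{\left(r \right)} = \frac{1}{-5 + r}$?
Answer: $- \frac{14552}{19} \approx -765.89$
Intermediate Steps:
$z{\left(Z,G \right)} = 2 - G - Z - \frac{1}{-5 + G}$ ($z{\left(Z,G \right)} = 2 - \left(\left(Z + G\right) + \frac{1}{-5 + G}\right) = 2 - \left(\left(G + Z\right) + \frac{1}{-5 + G}\right) = 2 - \left(G + Z + \frac{1}{-5 + G}\right) = 2 - G - Z - \frac{1}{-5 + G}$)
$\frac{9202}{z{\left(-59,73 \right)}} = \frac{9202}{\frac{1}{-5 + 73} \left(-1 + \left(-5 + 73\right) \left(2 - 73 - -59\right)\right)} = \frac{9202}{\frac{1}{68} \left(-1 + 68 \left(2 - 73 + 59\right)\right)} = \frac{9202}{\frac{1}{68} \left(-1 + 68 \left(-12\right)\right)} = \frac{9202}{\frac{1}{68} \left(-1 - 816\right)} = \frac{9202}{\frac{1}{68} \left(-817\right)} = \frac{9202}{- \frac{817}{68}} = 9202 \left(- \frac{68}{817}\right) = - \frac{14552}{19}$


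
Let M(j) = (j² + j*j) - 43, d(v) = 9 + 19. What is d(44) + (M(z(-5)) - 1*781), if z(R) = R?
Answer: -746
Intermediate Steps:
d(v) = 28
M(j) = -43 + 2*j² (M(j) = (j² + j²) - 43 = 2*j² - 43 = -43 + 2*j²)
d(44) + (M(z(-5)) - 1*781) = 28 + ((-43 + 2*(-5)²) - 1*781) = 28 + ((-43 + 2*25) - 781) = 28 + ((-43 + 50) - 781) = 28 + (7 - 781) = 28 - 774 = -746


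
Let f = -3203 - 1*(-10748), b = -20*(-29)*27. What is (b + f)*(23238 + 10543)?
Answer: 783888105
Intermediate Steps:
b = 15660 (b = 580*27 = 15660)
f = 7545 (f = -3203 + 10748 = 7545)
(b + f)*(23238 + 10543) = (15660 + 7545)*(23238 + 10543) = 23205*33781 = 783888105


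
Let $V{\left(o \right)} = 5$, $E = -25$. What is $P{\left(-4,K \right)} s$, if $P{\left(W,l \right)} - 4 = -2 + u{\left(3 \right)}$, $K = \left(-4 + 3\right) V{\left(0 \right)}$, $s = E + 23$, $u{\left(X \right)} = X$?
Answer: $-10$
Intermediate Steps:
$s = -2$ ($s = -25 + 23 = -2$)
$K = -5$ ($K = \left(-4 + 3\right) 5 = \left(-1\right) 5 = -5$)
$P{\left(W,l \right)} = 5$ ($P{\left(W,l \right)} = 4 + \left(-2 + 3\right) = 4 + 1 = 5$)
$P{\left(-4,K \right)} s = 5 \left(-2\right) = -10$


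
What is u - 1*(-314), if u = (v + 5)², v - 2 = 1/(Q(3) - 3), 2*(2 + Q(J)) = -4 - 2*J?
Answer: 36161/100 ≈ 361.61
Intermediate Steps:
Q(J) = -4 - J (Q(J) = -2 + (-4 - 2*J)/2 = -2 + (-2 - J) = -4 - J)
v = 19/10 (v = 2 + 1/((-4 - 1*3) - 3) = 2 + 1/((-4 - 3) - 3) = 2 + 1/(-7 - 3) = 2 + 1/(-10) = 2 - ⅒ = 19/10 ≈ 1.9000)
u = 4761/100 (u = (19/10 + 5)² = (69/10)² = 4761/100 ≈ 47.610)
u - 1*(-314) = 4761/100 - 1*(-314) = 4761/100 + 314 = 36161/100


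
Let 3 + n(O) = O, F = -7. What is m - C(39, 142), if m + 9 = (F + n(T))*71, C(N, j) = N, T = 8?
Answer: -190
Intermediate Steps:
n(O) = -3 + O
m = -151 (m = -9 + (-7 + (-3 + 8))*71 = -9 + (-7 + 5)*71 = -9 - 2*71 = -9 - 142 = -151)
m - C(39, 142) = -151 - 1*39 = -151 - 39 = -190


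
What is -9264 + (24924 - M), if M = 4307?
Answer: 11353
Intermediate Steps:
-9264 + (24924 - M) = -9264 + (24924 - 1*4307) = -9264 + (24924 - 4307) = -9264 + 20617 = 11353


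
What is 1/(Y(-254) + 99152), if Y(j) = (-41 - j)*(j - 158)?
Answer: 1/11396 ≈ 8.7750e-5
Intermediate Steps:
Y(j) = (-158 + j)*(-41 - j) (Y(j) = (-41 - j)*(-158 + j) = (-158 + j)*(-41 - j))
1/(Y(-254) + 99152) = 1/((6478 - 1*(-254)**2 + 117*(-254)) + 99152) = 1/((6478 - 1*64516 - 29718) + 99152) = 1/((6478 - 64516 - 29718) + 99152) = 1/(-87756 + 99152) = 1/11396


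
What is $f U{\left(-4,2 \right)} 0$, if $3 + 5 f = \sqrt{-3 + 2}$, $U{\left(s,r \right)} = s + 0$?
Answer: $0$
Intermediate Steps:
$U{\left(s,r \right)} = s$
$f = - \frac{3}{5} + \frac{i}{5}$ ($f = - \frac{3}{5} + \frac{\sqrt{-3 + 2}}{5} = - \frac{3}{5} + \frac{\sqrt{-1}}{5} = - \frac{3}{5} + \frac{i}{5} \approx -0.6 + 0.2 i$)
$f U{\left(-4,2 \right)} 0 = \left(- \frac{3}{5} + \frac{i}{5}\right) \left(-4\right) 0 = \left(\frac{12}{5} - \frac{4 i}{5}\right) 0 = 0$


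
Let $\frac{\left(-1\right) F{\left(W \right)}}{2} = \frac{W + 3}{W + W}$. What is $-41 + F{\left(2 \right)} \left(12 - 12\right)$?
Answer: $-41$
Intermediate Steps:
$F{\left(W \right)} = - \frac{3 + W}{W}$ ($F{\left(W \right)} = - 2 \frac{W + 3}{W + W} = - 2 \frac{3 + W}{2 W} = - \frac{3 + W}{W}$)
$-41 + F{\left(2 \right)} \left(12 - 12\right) = -41 + \frac{-3 - 2}{2} \left(12 - 12\right) = -41 + \frac{1}{2} \left(-5\right) 0 = -41 - 0 = -41 + 0 = -41$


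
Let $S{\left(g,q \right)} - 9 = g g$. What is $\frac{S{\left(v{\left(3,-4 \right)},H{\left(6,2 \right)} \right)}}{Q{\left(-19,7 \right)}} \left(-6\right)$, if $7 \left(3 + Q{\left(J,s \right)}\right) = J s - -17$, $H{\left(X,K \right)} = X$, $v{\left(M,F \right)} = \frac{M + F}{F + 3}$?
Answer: $\frac{420}{137} \approx 3.0657$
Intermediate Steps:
$v{\left(M,F \right)} = \frac{F + M}{3 + F}$
$Q{\left(J,s \right)} = - \frac{4}{7} + \frac{J s}{7}$ ($Q{\left(J,s \right)} = -3 + \frac{J s - -17}{7} = -3 + \frac{J s + 17}{7} = -3 + \frac{17 + J s}{7} = -3 + \left(\frac{17}{7} + \frac{J s}{7}\right) = - \frac{4}{7} + \frac{J s}{7}$)
$S{\left(g,q \right)} = 9 + g^{2}$ ($S{\left(g,q \right)} = 9 + g g = 9 + g^{2}$)
$\frac{S{\left(v{\left(3,-4 \right)},H{\left(6,2 \right)} \right)}}{Q{\left(-19,7 \right)}} \left(-6\right) = \frac{9 + \left(\frac{-4 + 3}{3 - 4}\right)^{2}}{- \frac{4}{7} + \frac{1}{7} \left(-19\right) 7} \left(-6\right) = \frac{9 + \left(\frac{1}{-1} \left(-1\right)\right)^{2}}{- \frac{4}{7} - 19} \left(-6\right) = \frac{9 + \left(\left(-1\right) \left(-1\right)\right)^{2}}{- \frac{137}{7}} \left(-6\right) = \left(9 + 1^{2}\right) \left(- \frac{7}{137}\right) \left(-6\right) = \left(9 + 1\right) \left(- \frac{7}{137}\right) \left(-6\right) = 10 \left(- \frac{7}{137}\right) \left(-6\right) = \left(- \frac{70}{137}\right) \left(-6\right) = \frac{420}{137}$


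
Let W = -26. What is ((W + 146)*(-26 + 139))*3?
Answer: 40680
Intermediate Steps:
((W + 146)*(-26 + 139))*3 = ((-26 + 146)*(-26 + 139))*3 = (120*113)*3 = 13560*3 = 40680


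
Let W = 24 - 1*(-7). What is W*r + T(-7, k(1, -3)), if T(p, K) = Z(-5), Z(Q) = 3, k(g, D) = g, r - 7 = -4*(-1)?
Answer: 344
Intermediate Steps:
r = 11 (r = 7 - 4*(-1) = 7 + 4 = 11)
T(p, K) = 3
W = 31 (W = 24 + 7 = 31)
W*r + T(-7, k(1, -3)) = 31*11 + 3 = 341 + 3 = 344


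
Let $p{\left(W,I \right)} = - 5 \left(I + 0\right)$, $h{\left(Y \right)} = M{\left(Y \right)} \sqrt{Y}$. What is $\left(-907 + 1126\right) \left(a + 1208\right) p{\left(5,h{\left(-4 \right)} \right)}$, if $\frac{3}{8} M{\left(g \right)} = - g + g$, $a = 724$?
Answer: $0$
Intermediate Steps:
$M{\left(g \right)} = 0$ ($M{\left(g \right)} = \frac{8 \left(- g + g\right)}{3} = \frac{8}{3} \cdot 0 = 0$)
$h{\left(Y \right)} = 0$ ($h{\left(Y \right)} = 0 \sqrt{Y} = 0$)
$p{\left(W,I \right)} = - 5 I$
$\left(-907 + 1126\right) \left(a + 1208\right) p{\left(5,h{\left(-4 \right)} \right)} = \left(-907 + 1126\right) \left(724 + 1208\right) \left(\left(-5\right) 0\right) = 219 \cdot 1932 \cdot 0 = 423108 \cdot 0 = 0$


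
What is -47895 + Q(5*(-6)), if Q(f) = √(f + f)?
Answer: -47895 + 2*I*√15 ≈ -47895.0 + 7.746*I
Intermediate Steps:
Q(f) = √2*√f (Q(f) = √(2*f) = √2*√f)
-47895 + Q(5*(-6)) = -47895 + √2*√(5*(-6)) = -47895 + √2*√(-30) = -47895 + √2*(I*√30) = -47895 + 2*I*√15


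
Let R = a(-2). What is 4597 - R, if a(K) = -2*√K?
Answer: 4597 + 2*I*√2 ≈ 4597.0 + 2.8284*I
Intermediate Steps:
R = -2*I*√2 ≈ -2.8284*I
4597 - R = 4597 - (-2)*I*√2 = 4597 + 2*I*√2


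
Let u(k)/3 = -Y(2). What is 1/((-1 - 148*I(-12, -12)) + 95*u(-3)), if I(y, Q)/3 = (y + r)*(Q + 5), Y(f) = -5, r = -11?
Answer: -1/70060 ≈ -1.4273e-5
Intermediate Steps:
u(k) = 15 (u(k) = 3*(-1*(-5)) = 3*5 = 15)
I(y, Q) = 3*(-11 + y)*(5 + Q) (I(y, Q) = 3*((y - 11)*(Q + 5)) = 3*((-11 + y)*(5 + Q)) = 3*(-11 + y)*(5 + Q))
1/((-1 - 148*I(-12, -12)) + 95*u(-3)) = 1/((-1 - 148*(-165 - 33*(-12) + 15*(-12) + 3*(-12)*(-12))) + 95*15) = 1/((-1 - 148*(-165 + 396 - 180 + 432)) + 1425) = 1/((-1 - 148*483) + 1425) = 1/((-1 - 71484) + 1425) = 1/(-71485 + 1425) = 1/(-70060) = -1/70060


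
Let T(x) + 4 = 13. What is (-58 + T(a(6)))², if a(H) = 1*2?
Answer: 2401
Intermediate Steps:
a(H) = 2
T(x) = 9 (T(x) = -4 + 13 = 9)
(-58 + T(a(6)))² = (-58 + 9)² = (-49)² = 2401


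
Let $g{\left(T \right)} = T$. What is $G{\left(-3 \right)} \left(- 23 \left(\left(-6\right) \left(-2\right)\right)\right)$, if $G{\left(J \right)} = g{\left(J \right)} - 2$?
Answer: $1380$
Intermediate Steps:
$G{\left(J \right)} = -2 + J$ ($G{\left(J \right)} = J - 2 = -2 + J$)
$G{\left(-3 \right)} \left(- 23 \left(\left(-6\right) \left(-2\right)\right)\right) = \left(-2 - 3\right) \left(- 23 \left(\left(-6\right) \left(-2\right)\right)\right) = - 5 \left(\left(-23\right) 12\right) = \left(-5\right) \left(-276\right) = 1380$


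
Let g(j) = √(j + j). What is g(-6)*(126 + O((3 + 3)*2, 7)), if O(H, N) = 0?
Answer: 252*I*√3 ≈ 436.48*I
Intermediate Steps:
g(j) = √2*√j (g(j) = √(2*j) = √2*√j)
g(-6)*(126 + O((3 + 3)*2, 7)) = (√2*√(-6))*(126 + 0) = (√2*(I*√6))*126 = (2*I*√3)*126 = 252*I*√3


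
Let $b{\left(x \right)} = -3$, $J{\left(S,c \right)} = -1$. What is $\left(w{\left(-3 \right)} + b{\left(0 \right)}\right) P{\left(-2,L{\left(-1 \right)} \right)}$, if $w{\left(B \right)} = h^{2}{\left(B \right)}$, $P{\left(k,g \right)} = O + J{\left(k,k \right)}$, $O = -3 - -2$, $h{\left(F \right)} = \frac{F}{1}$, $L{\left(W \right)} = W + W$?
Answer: $-12$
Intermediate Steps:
$L{\left(W \right)} = 2 W$
$h{\left(F \right)} = F$ ($h{\left(F \right)} = F 1 = F$)
$O = -1$ ($O = -3 + 2 = -1$)
$P{\left(k,g \right)} = -2$ ($P{\left(k,g \right)} = -1 - 1 = -2$)
$w{\left(B \right)} = B^{2}$
$\left(w{\left(-3 \right)} + b{\left(0 \right)}\right) P{\left(-2,L{\left(-1 \right)} \right)} = \left(\left(-3\right)^{2} - 3\right) \left(-2\right) = \left(9 - 3\right) \left(-2\right) = 6 \left(-2\right) = -12$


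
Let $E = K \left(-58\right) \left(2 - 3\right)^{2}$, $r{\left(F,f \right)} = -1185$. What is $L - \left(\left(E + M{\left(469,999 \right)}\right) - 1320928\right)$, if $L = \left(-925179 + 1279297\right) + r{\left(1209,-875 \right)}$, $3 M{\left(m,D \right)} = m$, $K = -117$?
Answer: $\frac{5000756}{3} \approx 1.6669 \cdot 10^{6}$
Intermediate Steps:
$M{\left(m,D \right)} = \frac{m}{3}$
$E = 6786$ ($E = \left(-117\right) \left(-58\right) \left(2 - 3\right)^{2} = 6786 \left(-1\right)^{2} = 6786 \cdot 1 = 6786$)
$L = 352933$ ($L = \left(-925179 + 1279297\right) - 1185 = 354118 - 1185 = 352933$)
$L - \left(\left(E + M{\left(469,999 \right)}\right) - 1320928\right) = 352933 - \left(\left(6786 + \frac{1}{3} \cdot 469\right) - 1320928\right) = 352933 - \left(\left(6786 + \frac{469}{3}\right) - 1320928\right) = 352933 - \left(\frac{20827}{3} - 1320928\right) = 352933 - - \frac{3941957}{3} = 352933 + \frac{3941957}{3} = \frac{5000756}{3}$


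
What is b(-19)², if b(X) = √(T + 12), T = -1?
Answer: 11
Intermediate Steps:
b(X) = √11 (b(X) = √(-1 + 12) = √11)
b(-19)² = (√11)² = 11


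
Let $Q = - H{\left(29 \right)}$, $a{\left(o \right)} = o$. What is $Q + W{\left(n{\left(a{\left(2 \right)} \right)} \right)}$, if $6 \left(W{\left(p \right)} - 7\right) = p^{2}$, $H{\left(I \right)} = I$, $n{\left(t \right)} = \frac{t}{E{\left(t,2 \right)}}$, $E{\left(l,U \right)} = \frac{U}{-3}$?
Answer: $- \frac{41}{2} \approx -20.5$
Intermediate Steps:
$E{\left(l,U \right)} = - \frac{U}{3}$ ($E{\left(l,U \right)} = U \left(- \frac{1}{3}\right) = - \frac{U}{3}$)
$n{\left(t \right)} = - \frac{3 t}{2}$ ($n{\left(t \right)} = \frac{t}{\left(- \frac{1}{3}\right) 2} = \frac{t}{- \frac{2}{3}} = t \left(- \frac{3}{2}\right) = - \frac{3 t}{2}$)
$W{\left(p \right)} = 7 + \frac{p^{2}}{6}$
$Q = -29$ ($Q = \left(-1\right) 29 = -29$)
$Q + W{\left(n{\left(a{\left(2 \right)} \right)} \right)} = -29 + \left(7 + \frac{\left(\left(- \frac{3}{2}\right) 2\right)^{2}}{6}\right) = -29 + \left(7 + \frac{\left(-3\right)^{2}}{6}\right) = -29 + \left(7 + \frac{1}{6} \cdot 9\right) = -29 + \left(7 + \frac{3}{2}\right) = -29 + \frac{17}{2} = - \frac{41}{2}$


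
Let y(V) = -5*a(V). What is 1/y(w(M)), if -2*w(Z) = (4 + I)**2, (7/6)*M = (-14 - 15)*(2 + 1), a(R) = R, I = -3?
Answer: 2/5 ≈ 0.40000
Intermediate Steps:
M = -522/7 (M = 6*((-14 - 15)*(2 + 1))/7 = 6*(-29*3)/7 = (6/7)*(-87) = -522/7 ≈ -74.571)
w(Z) = -1/2 (w(Z) = -(4 - 3)**2/2 = -1/2*1**2 = -1/2*1 = -1/2)
y(V) = -5*V
1/y(w(M)) = 1/(-5*(-1/2)) = 1/(5/2) = 2/5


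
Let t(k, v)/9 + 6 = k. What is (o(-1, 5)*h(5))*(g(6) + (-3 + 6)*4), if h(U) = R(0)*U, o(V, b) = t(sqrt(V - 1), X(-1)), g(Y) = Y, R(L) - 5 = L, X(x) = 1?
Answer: -24300 + 4050*I*sqrt(2) ≈ -24300.0 + 5727.6*I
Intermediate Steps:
R(L) = 5 + L
t(k, v) = -54 + 9*k
o(V, b) = -54 + 9*sqrt(-1 + V) (o(V, b) = -54 + 9*sqrt(V - 1) = -54 + 9*sqrt(-1 + V))
h(U) = 5*U (h(U) = (5 + 0)*U = 5*U)
(o(-1, 5)*h(5))*(g(6) + (-3 + 6)*4) = ((-54 + 9*sqrt(-1 - 1))*(5*5))*(6 + (-3 + 6)*4) = ((-54 + 9*sqrt(-2))*25)*(6 + 3*4) = ((-54 + 9*(I*sqrt(2)))*25)*(6 + 12) = ((-54 + 9*I*sqrt(2))*25)*18 = (-1350 + 225*I*sqrt(2))*18 = -24300 + 4050*I*sqrt(2)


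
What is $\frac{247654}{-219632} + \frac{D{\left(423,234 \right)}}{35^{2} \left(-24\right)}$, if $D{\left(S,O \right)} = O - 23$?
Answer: $- \frac{32711473}{28826700} \approx -1.1348$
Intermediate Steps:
$D{\left(S,O \right)} = -23 + O$
$\frac{247654}{-219632} + \frac{D{\left(423,234 \right)}}{35^{2} \left(-24\right)} = \frac{247654}{-219632} + \frac{-23 + 234}{35^{2} \left(-24\right)} = 247654 \left(- \frac{1}{219632}\right) + \frac{211}{1225 \left(-24\right)} = - \frac{123827}{109816} + \frac{211}{-29400} = - \frac{123827}{109816} + 211 \left(- \frac{1}{29400}\right) = - \frac{123827}{109816} - \frac{211}{29400} = - \frac{32711473}{28826700}$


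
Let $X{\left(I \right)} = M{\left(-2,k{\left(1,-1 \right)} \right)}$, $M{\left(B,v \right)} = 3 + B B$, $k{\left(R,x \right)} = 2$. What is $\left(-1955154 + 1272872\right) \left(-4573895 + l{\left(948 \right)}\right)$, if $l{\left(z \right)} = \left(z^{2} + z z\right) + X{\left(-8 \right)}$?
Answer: $1894342327360$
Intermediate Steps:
$M{\left(B,v \right)} = 3 + B^{2}$
$X{\left(I \right)} = 7$ ($X{\left(I \right)} = 3 + \left(-2\right)^{2} = 3 + 4 = 7$)
$l{\left(z \right)} = 7 + 2 z^{2}$ ($l{\left(z \right)} = \left(z^{2} + z z\right) + 7 = \left(z^{2} + z^{2}\right) + 7 = 2 z^{2} + 7 = 7 + 2 z^{2}$)
$\left(-1955154 + 1272872\right) \left(-4573895 + l{\left(948 \right)}\right) = \left(-1955154 + 1272872\right) \left(-4573895 + \left(7 + 2 \cdot 948^{2}\right)\right) = - 682282 \left(-4573895 + \left(7 + 2 \cdot 898704\right)\right) = - 682282 \left(-4573895 + \left(7 + 1797408\right)\right) = - 682282 \left(-4573895 + 1797415\right) = \left(-682282\right) \left(-2776480\right) = 1894342327360$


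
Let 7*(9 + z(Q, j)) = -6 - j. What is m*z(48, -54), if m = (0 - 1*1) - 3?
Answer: 60/7 ≈ 8.5714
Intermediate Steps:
z(Q, j) = -69/7 - j/7 (z(Q, j) = -9 + (-6 - j)/7 = -9 + (-6/7 - j/7) = -69/7 - j/7)
m = -4 (m = (0 - 1) - 3 = -1 - 3 = -4)
m*z(48, -54) = -4*(-69/7 - ⅐*(-54)) = -4*(-69/7 + 54/7) = -4*(-15/7) = 60/7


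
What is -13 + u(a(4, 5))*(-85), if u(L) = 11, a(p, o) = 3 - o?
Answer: -948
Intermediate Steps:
-13 + u(a(4, 5))*(-85) = -13 + 11*(-85) = -13 - 935 = -948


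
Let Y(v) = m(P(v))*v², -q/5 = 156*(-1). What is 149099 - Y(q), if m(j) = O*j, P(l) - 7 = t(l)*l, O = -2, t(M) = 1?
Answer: 957770699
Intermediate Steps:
q = 780 (q = -780*(-1) = -5*(-156) = 780)
P(l) = 7 + l (P(l) = 7 + 1*l = 7 + l)
m(j) = -2*j
Y(v) = v²*(-14 - 2*v) (Y(v) = (-2*(7 + v))*v² = (-14 - 2*v)*v² = v²*(-14 - 2*v))
149099 - Y(q) = 149099 - 2*780²*(-7 - 1*780) = 149099 - 2*608400*(-7 - 780) = 149099 - 2*608400*(-787) = 149099 - 1*(-957621600) = 149099 + 957621600 = 957770699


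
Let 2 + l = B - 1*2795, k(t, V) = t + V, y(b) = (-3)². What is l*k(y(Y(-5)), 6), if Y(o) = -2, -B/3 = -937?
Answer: 210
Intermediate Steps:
B = 2811 (B = -3*(-937) = 2811)
y(b) = 9
k(t, V) = V + t
l = 14 (l = -2 + (2811 - 1*2795) = -2 + (2811 - 2795) = -2 + 16 = 14)
l*k(y(Y(-5)), 6) = 14*(6 + 9) = 14*15 = 210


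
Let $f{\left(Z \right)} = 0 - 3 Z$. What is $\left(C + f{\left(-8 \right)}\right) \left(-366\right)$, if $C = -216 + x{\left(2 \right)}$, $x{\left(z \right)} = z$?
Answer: $69540$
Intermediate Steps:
$f{\left(Z \right)} = - 3 Z$
$C = -214$ ($C = -216 + 2 = -214$)
$\left(C + f{\left(-8 \right)}\right) \left(-366\right) = \left(-214 - -24\right) \left(-366\right) = \left(-214 + 24\right) \left(-366\right) = \left(-190\right) \left(-366\right) = 69540$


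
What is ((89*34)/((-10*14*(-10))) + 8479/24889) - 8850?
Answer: -154143762643/17422300 ≈ -8847.5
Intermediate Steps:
((89*34)/((-10*14*(-10))) + 8479/24889) - 8850 = (3026/((-140*(-10))) + 8479*(1/24889)) - 8850 = (3026/1400 + 8479/24889) - 8850 = (3026*(1/1400) + 8479/24889) - 8850 = (1513/700 + 8479/24889) - 8850 = 43592357/17422300 - 8850 = -154143762643/17422300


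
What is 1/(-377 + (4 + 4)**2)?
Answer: -1/313 ≈ -0.0031949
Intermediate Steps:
1/(-377 + (4 + 4)**2) = 1/(-377 + 8**2) = 1/(-377 + 64) = 1/(-313) = -1/313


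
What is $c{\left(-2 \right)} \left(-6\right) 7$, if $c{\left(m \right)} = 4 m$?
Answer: $336$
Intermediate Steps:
$c{\left(-2 \right)} \left(-6\right) 7 = 4 \left(-2\right) \left(-6\right) 7 = \left(-8\right) \left(-6\right) 7 = 48 \cdot 7 = 336$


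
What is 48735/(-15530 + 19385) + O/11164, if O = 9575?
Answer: 38732611/2869148 ≈ 13.500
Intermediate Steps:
48735/(-15530 + 19385) + O/11164 = 48735/(-15530 + 19385) + 9575/11164 = 48735/3855 + 9575*(1/11164) = 48735*(1/3855) + 9575/11164 = 3249/257 + 9575/11164 = 38732611/2869148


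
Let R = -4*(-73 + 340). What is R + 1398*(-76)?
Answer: -107316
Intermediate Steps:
R = -1068 (R = -4*267 = -1068)
R + 1398*(-76) = -1068 + 1398*(-76) = -1068 - 106248 = -107316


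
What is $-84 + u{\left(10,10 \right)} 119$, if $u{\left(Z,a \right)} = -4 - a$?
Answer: $-1750$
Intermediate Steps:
$-84 + u{\left(10,10 \right)} 119 = -84 + \left(-4 - 10\right) 119 = -84 - 1666 = -1750$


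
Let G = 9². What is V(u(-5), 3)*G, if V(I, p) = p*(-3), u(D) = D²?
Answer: -729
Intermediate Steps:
G = 81
V(I, p) = -3*p
V(u(-5), 3)*G = -3*3*81 = -9*81 = -729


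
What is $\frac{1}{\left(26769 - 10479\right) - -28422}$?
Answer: $\frac{1}{44712} \approx 2.2365 \cdot 10^{-5}$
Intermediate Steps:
$\frac{1}{\left(26769 - 10479\right) - -28422} = \frac{1}{16290 + 28422} = \frac{1}{44712}$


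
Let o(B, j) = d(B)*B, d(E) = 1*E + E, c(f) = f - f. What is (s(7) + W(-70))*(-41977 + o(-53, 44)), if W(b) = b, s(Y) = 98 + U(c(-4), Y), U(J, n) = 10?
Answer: -1381642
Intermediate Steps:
c(f) = 0
d(E) = 2*E (d(E) = E + E = 2*E)
s(Y) = 108 (s(Y) = 98 + 10 = 108)
o(B, j) = 2*B² (o(B, j) = (2*B)*B = 2*B²)
(s(7) + W(-70))*(-41977 + o(-53, 44)) = (108 - 70)*(-41977 + 2*(-53)²) = 38*(-41977 + 2*2809) = 38*(-41977 + 5618) = 38*(-36359) = -1381642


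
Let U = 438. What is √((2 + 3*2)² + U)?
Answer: √502 ≈ 22.405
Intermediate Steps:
√((2 + 3*2)² + U) = √((2 + 3*2)² + 438) = √((2 + 6)² + 438) = √(8² + 438) = √(64 + 438) = √502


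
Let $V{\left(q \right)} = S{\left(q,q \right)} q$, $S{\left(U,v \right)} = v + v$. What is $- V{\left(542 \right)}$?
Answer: $-587528$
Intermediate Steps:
$S{\left(U,v \right)} = 2 v$
$V{\left(q \right)} = 2 q^{2}$ ($V{\left(q \right)} = 2 q q = 2 q^{2}$)
$- V{\left(542 \right)} = - 2 \cdot 542^{2} = - 2 \cdot 293764 = \left(-1\right) 587528 = -587528$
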